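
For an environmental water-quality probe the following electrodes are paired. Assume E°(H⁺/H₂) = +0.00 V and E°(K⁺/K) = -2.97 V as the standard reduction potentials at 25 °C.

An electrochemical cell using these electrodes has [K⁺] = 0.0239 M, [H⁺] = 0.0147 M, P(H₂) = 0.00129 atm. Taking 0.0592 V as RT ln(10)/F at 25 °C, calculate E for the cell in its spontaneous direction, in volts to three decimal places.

+3.043 V

H⁺/H₂ is the cathode (higher E°), K⁺/K the anode: E°cell = +0.00 − (-2.97) = +2.97 V, n = 2.
Overall: 2 H⁺(aq) + 2 K(s) → H₂(g) + 2 K⁺(aq)
Q = P(H₂)·[K⁺]^2 / ([H⁺]^2); log Q = -2.467.
E = E° − (0.0592/n) log Q = +2.97 − (0.0592/2)(-2.467) = +3.043 V.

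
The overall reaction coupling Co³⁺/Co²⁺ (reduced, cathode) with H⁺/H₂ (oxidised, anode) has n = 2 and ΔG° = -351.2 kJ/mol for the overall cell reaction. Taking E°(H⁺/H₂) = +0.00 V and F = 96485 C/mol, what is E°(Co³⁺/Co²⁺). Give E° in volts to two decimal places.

E°cell = −ΔG°/(nF) = −(-351.2×10³)/((2)(96485)) = +1.820 V.
Since Co³⁺/Co²⁺ is the cathode and H⁺/H₂ the anode, E°cell = E°(Co³⁺/Co²⁺) − E°(H⁺/H₂).
So E°(Co³⁺/Co²⁺) = E°cell + E°(H⁺/H₂) = +1.820 + (+0.00) = +1.82 V.

+1.82 V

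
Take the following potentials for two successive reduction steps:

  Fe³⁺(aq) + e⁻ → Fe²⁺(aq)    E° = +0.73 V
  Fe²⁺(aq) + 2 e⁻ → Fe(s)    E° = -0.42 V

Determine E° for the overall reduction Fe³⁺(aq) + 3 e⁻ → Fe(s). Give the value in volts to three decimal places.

Since ΔG° = −nFE° is additive over sequential reductions, n₃E°₃ = n₁E°₁ + n₂E°₂.
E°₃ = (1×+0.73 + 2×-0.42) / 3 = (-0.110) / 3 = -0.037 V.

-0.037 V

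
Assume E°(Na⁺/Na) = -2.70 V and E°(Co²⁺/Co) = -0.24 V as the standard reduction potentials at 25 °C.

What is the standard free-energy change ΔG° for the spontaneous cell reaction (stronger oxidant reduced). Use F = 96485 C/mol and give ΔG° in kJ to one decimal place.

-474.7 kJ

Co²⁺/Co (E° = -0.24 V) is the cathode; Na⁺/Na (E° = -2.70 V) is the anode, so E°cell = +2.46 V.
Balancing electrons gives n = 2 (lcm of 2 and 1).
ΔG° = −nFE° = −(2)(96485)(+2.46) = -474,706 J = -474.7 kJ.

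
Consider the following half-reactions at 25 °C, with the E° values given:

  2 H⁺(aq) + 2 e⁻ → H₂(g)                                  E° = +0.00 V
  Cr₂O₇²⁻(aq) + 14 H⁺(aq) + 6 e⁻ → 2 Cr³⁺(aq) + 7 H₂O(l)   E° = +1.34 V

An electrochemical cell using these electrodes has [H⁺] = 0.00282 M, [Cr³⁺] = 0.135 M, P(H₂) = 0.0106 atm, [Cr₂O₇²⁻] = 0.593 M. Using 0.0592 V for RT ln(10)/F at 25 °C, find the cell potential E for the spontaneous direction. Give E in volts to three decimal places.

+1.095 V

Cr₂O₇²⁻/Cr³⁺ is the cathode (higher E°), H⁺/H₂ the anode: E°cell = +1.34 − (+0.00) = +1.34 V, n = 6.
Overall: Cr₂O₇²⁻(aq) + 8 H⁺(aq) + 3 H₂(g) → 2 Cr³⁺(aq) + 7 H₂O(l)
Q = [Cr³⁺]^2 / ([Cr₂O₇²⁻]·[H⁺]^8·P(H₂)^3); log Q = 24.810.
E = E° − (0.0592/n) log Q = +1.34 − (0.0592/6)(24.810) = +1.095 V.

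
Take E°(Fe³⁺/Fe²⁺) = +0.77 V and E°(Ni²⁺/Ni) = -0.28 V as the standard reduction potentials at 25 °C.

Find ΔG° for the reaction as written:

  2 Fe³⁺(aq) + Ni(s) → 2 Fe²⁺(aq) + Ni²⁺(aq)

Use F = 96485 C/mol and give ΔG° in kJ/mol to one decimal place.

As written, Fe³⁺/Fe²⁺ is reduced (cathode) and Ni²⁺/Ni is oxidised (anode), so E°cell = (+0.77) − (-0.28) = +1.05 V.
Balancing electrons gives n = 2.
ΔG° = −nFE° = −(2)(96485)(+1.05) = -202,618 J = -202.6 kJ/mol.

-202.6 kJ/mol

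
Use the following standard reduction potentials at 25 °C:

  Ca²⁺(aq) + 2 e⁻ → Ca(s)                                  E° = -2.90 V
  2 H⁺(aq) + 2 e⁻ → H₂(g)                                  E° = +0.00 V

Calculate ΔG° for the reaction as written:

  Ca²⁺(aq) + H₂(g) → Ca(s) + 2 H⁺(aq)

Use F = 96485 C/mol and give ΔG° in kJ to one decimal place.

As written, Ca²⁺/Ca is reduced (cathode) and H⁺/H₂ is oxidised (anode), so E°cell = (-2.90) − (+0.00) = -2.90 V.
Balancing electrons gives n = 2.
ΔG° = −nFE° = −(2)(96485)(-2.90) = 559,613 J = +559.6 kJ.

+559.6 kJ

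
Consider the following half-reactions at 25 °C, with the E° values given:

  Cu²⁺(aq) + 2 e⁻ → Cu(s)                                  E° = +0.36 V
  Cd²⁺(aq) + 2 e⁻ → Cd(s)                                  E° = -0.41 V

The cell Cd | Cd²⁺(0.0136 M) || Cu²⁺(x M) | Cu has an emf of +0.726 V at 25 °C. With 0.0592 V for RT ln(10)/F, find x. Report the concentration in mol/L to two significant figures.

0.00044 M

Cu²⁺/Cu is the cathode, Cd²⁺/Cd the anode: E°cell = +0.77 V, n = 2.
Overall reaction: Cu²⁺(aq) + Cd(s) → Cu(s) + Cd²⁺(aq); Q = [Cd²⁺]^1/[Cu²⁺]^1.
From E = E° − (0.0592/n) log Q: log Q = (E° − E)·n/0.0592 = (+0.77 − (+0.726))·2/0.0592 = 1.4865.
So 1·log[Cu²⁺] = 1·log(0.0136) − log Q = -1.8665 − (1.4865) = -3.3530; [Cu²⁺] = 10^(-3.3530) ≈ 0.00044 M.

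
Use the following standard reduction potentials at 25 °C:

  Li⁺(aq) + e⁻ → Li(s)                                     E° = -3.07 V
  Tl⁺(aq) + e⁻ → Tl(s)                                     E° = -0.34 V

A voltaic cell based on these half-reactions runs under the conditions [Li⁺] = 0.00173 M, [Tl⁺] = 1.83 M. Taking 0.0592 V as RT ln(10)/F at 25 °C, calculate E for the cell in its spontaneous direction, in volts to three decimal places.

+2.909 V

Tl⁺/Tl is the cathode (higher E°), Li⁺/Li the anode: E°cell = -0.34 − (-3.07) = +2.73 V, n = 1.
Overall: Tl⁺(aq) + Li(s) → Tl(s) + Li⁺(aq)
Q = [Li⁺] / ([Tl⁺]); log Q = -3.024.
E = E° − (0.0592/n) log Q = +2.73 − (0.0592/1)(-3.024) = +2.909 V.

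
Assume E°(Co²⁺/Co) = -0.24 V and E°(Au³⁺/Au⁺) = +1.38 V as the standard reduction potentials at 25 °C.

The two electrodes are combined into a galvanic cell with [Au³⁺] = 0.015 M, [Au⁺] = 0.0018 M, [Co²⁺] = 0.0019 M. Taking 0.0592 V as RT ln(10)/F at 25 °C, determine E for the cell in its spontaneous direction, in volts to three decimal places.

Au³⁺/Au⁺ is the cathode (higher E°), Co²⁺/Co the anode: E°cell = +1.38 − (-0.24) = +1.62 V, n = 2.
Overall: Au³⁺(aq) + Co(s) → Au⁺(aq) + Co²⁺(aq)
Q = [Au⁺]·[Co²⁺] / ([Au³⁺]); log Q = -3.642.
E = E° − (0.0592/n) log Q = +1.62 − (0.0592/2)(-3.642) = +1.728 V.

+1.728 V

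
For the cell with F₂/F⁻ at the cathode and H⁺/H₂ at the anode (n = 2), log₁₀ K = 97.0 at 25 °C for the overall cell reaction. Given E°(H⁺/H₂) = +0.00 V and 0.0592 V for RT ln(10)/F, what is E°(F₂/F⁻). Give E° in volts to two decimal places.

+2.87 V

E°cell = (0.0592/n)·log K = (0.0592/2)(97.0) = +2.871 V.
Since F₂/F⁻ is the cathode and H⁺/H₂ the anode, E°cell = E°(F₂/F⁻) − E°(H⁺/H₂).
So E°(F₂/F⁻) = E°cell + E°(H⁺/H₂) = +2.871 + (+0.00) = +2.87 V.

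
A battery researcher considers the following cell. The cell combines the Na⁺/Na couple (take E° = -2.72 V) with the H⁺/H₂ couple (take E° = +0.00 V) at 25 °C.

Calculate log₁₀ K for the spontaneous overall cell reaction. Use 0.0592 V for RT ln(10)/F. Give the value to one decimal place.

Cathode: H⁺/H₂; anode: Na⁺/Na. E°cell = +2.72 V, n = 2.
log K = nE°cell / 0.0592 = (2)(+2.72) / 0.0592 = 91.9.

91.9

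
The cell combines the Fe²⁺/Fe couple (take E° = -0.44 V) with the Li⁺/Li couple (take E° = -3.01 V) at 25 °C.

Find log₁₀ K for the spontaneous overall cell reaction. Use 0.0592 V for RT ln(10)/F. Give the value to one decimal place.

Cathode: Fe²⁺/Fe; anode: Li⁺/Li. E°cell = +2.57 V, n = 2.
log K = nE°cell / 0.0592 = (2)(+2.57) / 0.0592 = 86.8.

86.8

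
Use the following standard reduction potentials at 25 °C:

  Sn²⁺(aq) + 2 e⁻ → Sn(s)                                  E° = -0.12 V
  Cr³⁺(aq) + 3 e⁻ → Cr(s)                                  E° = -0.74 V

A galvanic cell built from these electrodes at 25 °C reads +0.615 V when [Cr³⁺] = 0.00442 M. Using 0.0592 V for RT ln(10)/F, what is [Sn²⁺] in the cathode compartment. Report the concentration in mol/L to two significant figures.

0.018 M

Sn²⁺/Sn is the cathode, Cr³⁺/Cr the anode: E°cell = +0.62 V, n = 6.
Overall reaction: 3 Sn²⁺(aq) + 2 Cr(s) → 3 Sn(s) + 2 Cr³⁺(aq); Q = [Cr³⁺]^2/[Sn²⁺]^3.
From E = E° − (0.0592/n) log Q: log Q = (E° − E)·n/0.0592 = (+0.62 − (+0.615))·6/0.0592 = 0.5068.
So 3·log[Sn²⁺] = 2·log(0.00442) − log Q = -4.7092 − (0.5068) = -5.2160; log[Sn²⁺] = -5.2160 / 3 = -1.7387; [Sn²⁺] = 10^(-1.7387) ≈ 0.018 M.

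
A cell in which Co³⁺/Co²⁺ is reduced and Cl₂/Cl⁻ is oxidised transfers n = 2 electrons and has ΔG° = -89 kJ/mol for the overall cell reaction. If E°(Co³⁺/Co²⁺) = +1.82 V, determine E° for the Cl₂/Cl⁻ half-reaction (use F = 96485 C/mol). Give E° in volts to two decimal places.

E°cell = −ΔG°/(nF) = −(-89×10³)/((2)(96485)) = +0.461 V.
Since Co³⁺/Co²⁺ is the cathode and Cl₂/Cl⁻ the anode, E°cell = E°(Co³⁺/Co²⁺) − E°(Cl₂/Cl⁻).
So E°(Cl₂/Cl⁻) = E°(Co³⁺/Co²⁺) − E°cell = (+1.82) − (+0.461) = +1.36 V.

+1.36 V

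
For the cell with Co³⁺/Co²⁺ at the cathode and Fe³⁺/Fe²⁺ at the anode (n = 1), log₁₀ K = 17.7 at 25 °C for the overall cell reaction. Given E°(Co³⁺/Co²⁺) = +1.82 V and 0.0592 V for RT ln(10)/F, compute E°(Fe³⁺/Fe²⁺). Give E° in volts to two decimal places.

E°cell = (0.0592/n)·log K = (0.0592/1)(17.7) = +1.048 V.
Since Co³⁺/Co²⁺ is the cathode and Fe³⁺/Fe²⁺ the anode, E°cell = E°(Co³⁺/Co²⁺) − E°(Fe³⁺/Fe²⁺).
So E°(Fe³⁺/Fe²⁺) = E°(Co³⁺/Co²⁺) − E°cell = (+1.82) − (+1.048) = +0.77 V.

+0.77 V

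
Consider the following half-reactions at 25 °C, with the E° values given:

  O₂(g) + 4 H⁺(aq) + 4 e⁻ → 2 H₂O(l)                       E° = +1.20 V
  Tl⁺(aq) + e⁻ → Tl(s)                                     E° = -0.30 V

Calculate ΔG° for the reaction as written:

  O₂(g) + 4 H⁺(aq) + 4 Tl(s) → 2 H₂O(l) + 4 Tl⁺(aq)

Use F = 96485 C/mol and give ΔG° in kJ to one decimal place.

-578.9 kJ

As written, O₂/H₂O is reduced (cathode) and Tl⁺/Tl is oxidised (anode), so E°cell = (+1.20) − (-0.30) = +1.50 V.
Balancing electrons gives n = 4.
ΔG° = −nFE° = −(4)(96485)(+1.50) = -578,910 J = -578.9 kJ.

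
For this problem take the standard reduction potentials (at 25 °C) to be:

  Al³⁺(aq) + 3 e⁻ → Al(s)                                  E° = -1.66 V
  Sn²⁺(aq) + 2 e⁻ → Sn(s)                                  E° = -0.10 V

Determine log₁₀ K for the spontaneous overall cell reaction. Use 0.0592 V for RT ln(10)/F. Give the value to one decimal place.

Cathode: Sn²⁺/Sn; anode: Al³⁺/Al. E°cell = +1.56 V, n = 6.
log K = nE°cell / 0.0592 = (6)(+1.56) / 0.0592 = 158.1.

158.1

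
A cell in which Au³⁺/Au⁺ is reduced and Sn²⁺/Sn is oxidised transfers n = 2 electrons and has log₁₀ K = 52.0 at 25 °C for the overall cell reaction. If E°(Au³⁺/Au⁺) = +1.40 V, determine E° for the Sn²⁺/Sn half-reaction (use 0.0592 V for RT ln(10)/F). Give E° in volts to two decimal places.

-0.14 V

E°cell = (0.0592/n)·log K = (0.0592/2)(52.0) = +1.539 V.
Since Au³⁺/Au⁺ is the cathode and Sn²⁺/Sn the anode, E°cell = E°(Au³⁺/Au⁺) − E°(Sn²⁺/Sn).
So E°(Sn²⁺/Sn) = E°(Au³⁺/Au⁺) − E°cell = (+1.40) − (+1.539) = -0.14 V.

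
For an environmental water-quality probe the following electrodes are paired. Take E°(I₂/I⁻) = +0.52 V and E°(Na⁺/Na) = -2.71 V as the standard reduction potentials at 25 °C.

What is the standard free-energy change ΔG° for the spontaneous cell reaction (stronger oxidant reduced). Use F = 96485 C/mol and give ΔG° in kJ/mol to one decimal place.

-623.3 kJ/mol

I₂/I⁻ (E° = +0.52 V) is the cathode; Na⁺/Na (E° = -2.71 V) is the anode, so E°cell = +3.23 V.
Balancing electrons gives n = 2 (lcm of 2 and 1).
ΔG° = −nFE° = −(2)(96485)(+3.23) = -623,293 J = -623.3 kJ/mol.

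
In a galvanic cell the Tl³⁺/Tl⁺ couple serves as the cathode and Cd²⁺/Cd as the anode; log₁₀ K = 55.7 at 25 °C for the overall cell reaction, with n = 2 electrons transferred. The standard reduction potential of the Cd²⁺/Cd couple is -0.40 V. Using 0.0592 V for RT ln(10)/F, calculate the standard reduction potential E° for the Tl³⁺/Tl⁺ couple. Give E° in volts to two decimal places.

E°cell = (0.0592/n)·log K = (0.0592/2)(55.7) = +1.649 V.
Since Tl³⁺/Tl⁺ is the cathode and Cd²⁺/Cd the anode, E°cell = E°(Tl³⁺/Tl⁺) − E°(Cd²⁺/Cd).
So E°(Tl³⁺/Tl⁺) = E°cell + E°(Cd²⁺/Cd) = +1.649 + (-0.40) = +1.25 V.

+1.25 V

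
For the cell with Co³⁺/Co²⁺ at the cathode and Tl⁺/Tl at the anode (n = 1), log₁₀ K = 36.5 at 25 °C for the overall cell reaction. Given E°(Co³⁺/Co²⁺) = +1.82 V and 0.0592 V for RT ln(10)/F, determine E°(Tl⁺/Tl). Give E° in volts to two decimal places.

E°cell = (0.0592/n)·log K = (0.0592/1)(36.5) = +2.161 V.
Since Co³⁺/Co²⁺ is the cathode and Tl⁺/Tl the anode, E°cell = E°(Co³⁺/Co²⁺) − E°(Tl⁺/Tl).
So E°(Tl⁺/Tl) = E°(Co³⁺/Co²⁺) − E°cell = (+1.82) − (+2.161) = -0.34 V.

-0.34 V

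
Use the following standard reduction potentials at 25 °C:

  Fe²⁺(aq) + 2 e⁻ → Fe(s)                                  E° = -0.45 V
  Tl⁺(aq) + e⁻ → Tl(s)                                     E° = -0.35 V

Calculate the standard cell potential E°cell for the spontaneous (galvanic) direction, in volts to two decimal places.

The Tl⁺/Tl couple has the higher reduction potential, so it is the cathode; Fe²⁺/Fe is oxidised at the anode.
E°cell = E°(cathode) − E°(anode) = (-0.35) − (-0.45) = +0.10 V.
Since E°cell > 0, the reaction is spontaneous under standard conditions.

+0.10 V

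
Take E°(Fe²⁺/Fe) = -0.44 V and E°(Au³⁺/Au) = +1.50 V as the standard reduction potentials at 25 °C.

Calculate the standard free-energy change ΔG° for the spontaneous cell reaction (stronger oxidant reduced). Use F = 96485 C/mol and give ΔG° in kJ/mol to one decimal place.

Au³⁺/Au (E° = +1.50 V) is the cathode; Fe²⁺/Fe (E° = -0.44 V) is the anode, so E°cell = +1.94 V.
Balancing electrons gives n = 6 (lcm of 3 and 2).
ΔG° = −nFE° = −(6)(96485)(+1.94) = -1,123,085 J = -1123.1 kJ/mol.

-1123.1 kJ/mol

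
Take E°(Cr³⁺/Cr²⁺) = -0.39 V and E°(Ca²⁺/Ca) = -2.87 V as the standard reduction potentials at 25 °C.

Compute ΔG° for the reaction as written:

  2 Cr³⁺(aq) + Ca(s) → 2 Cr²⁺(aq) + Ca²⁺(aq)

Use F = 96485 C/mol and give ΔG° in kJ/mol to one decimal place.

As written, Cr³⁺/Cr²⁺ is reduced (cathode) and Ca²⁺/Ca is oxidised (anode), so E°cell = (-0.39) − (-2.87) = +2.48 V.
Balancing electrons gives n = 2.
ΔG° = −nFE° = −(2)(96485)(+2.48) = -478,566 J = -478.6 kJ/mol.

-478.6 kJ/mol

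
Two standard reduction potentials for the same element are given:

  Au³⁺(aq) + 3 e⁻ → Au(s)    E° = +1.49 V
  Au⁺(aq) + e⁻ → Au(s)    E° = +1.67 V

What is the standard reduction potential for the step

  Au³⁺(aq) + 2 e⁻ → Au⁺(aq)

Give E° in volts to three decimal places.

Sequential free energies add, so n₃E°₃ = n₁E°₁ + n₂E°₂.
With n₃ = 3, and the known step contributing 1×(+1.67) V, the unknown satisfies 2·E° = 3×(+1.49) − 1×(+1.67) = +2.800.
E° = +2.800 / 2 = +1.400 V.

+1.400 V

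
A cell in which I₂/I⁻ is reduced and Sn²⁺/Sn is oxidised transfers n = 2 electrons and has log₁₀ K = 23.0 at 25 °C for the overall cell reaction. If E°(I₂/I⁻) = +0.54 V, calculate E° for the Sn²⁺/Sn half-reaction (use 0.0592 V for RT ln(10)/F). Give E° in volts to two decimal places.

-0.14 V

E°cell = (0.0592/n)·log K = (0.0592/2)(23.0) = +0.681 V.
Since I₂/I⁻ is the cathode and Sn²⁺/Sn the anode, E°cell = E°(I₂/I⁻) − E°(Sn²⁺/Sn).
So E°(Sn²⁺/Sn) = E°(I₂/I⁻) − E°cell = (+0.54) − (+0.681) = -0.14 V.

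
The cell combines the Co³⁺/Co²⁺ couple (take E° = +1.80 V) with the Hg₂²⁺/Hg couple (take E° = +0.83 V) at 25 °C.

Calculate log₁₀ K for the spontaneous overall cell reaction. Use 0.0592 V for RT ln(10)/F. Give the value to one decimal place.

32.8

Cathode: Co³⁺/Co²⁺; anode: Hg₂²⁺/Hg. E°cell = +0.97 V, n = 2.
log K = nE°cell / 0.0592 = (2)(+0.97) / 0.0592 = 32.8.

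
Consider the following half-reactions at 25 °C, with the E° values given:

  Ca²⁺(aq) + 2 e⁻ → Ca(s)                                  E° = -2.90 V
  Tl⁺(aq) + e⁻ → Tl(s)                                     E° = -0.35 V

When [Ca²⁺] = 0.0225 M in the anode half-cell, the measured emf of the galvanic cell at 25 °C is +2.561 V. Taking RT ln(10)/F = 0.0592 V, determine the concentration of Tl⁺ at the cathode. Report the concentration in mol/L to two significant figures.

Tl⁺/Tl is the cathode, Ca²⁺/Ca the anode: E°cell = +2.55 V, n = 2.
Overall reaction: 2 Tl⁺(aq) + Ca(s) → 2 Tl(s) + Ca²⁺(aq); Q = [Ca²⁺]^1/[Tl⁺]^2.
From E = E° − (0.0592/n) log Q: log Q = (E° − E)·n/0.0592 = (+2.55 − (+2.561))·2/0.0592 = -0.3716.
So 2·log[Tl⁺] = 1·log(0.0225) − log Q = -1.6478 − (-0.3716) = -1.2762; log[Tl⁺] = -1.2762 / 2 = -0.6381; [Tl⁺] = 10^(-0.6381) ≈ 0.23 M.

0.23 M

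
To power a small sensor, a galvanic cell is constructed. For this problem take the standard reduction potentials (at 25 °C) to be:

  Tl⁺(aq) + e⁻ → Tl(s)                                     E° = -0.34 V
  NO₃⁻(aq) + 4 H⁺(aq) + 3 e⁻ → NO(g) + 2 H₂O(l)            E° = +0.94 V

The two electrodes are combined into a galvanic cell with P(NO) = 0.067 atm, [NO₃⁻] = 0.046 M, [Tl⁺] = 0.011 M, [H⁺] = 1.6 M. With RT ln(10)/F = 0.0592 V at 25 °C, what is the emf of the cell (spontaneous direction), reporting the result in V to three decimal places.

+1.409 V

NO₃⁻/NO is the cathode (higher E°), Tl⁺/Tl the anode: E°cell = +0.94 − (-0.34) = +1.28 V, n = 3.
Overall: NO₃⁻(aq) + 4 H⁺(aq) + 3 Tl(s) → NO(g) + 2 H₂O(l) + 3 Tl⁺(aq)
Q = P(NO)·[Tl⁺]^3 / ([NO₃⁻]·[H⁺]^4); log Q = -6.529.
E = E° − (0.0592/n) log Q = +1.28 − (0.0592/3)(-6.529) = +1.409 V.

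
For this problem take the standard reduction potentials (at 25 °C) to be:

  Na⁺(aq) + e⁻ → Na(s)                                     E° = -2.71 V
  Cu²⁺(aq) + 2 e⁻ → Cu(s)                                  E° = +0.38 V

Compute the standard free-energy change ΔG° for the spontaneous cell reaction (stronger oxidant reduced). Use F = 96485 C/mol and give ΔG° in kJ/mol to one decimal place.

-596.3 kJ/mol

Cu²⁺/Cu (E° = +0.38 V) is the cathode; Na⁺/Na (E° = -2.71 V) is the anode, so E°cell = +3.09 V.
Balancing electrons gives n = 2 (lcm of 2 and 1).
ΔG° = −nFE° = −(2)(96485)(+3.09) = -596,277 J = -596.3 kJ/mol.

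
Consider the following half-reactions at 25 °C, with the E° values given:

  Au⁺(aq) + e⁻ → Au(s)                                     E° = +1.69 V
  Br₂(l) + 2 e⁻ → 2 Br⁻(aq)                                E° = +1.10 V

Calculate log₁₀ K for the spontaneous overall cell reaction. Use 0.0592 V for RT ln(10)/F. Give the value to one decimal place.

19.9

Cathode: Au⁺/Au; anode: Br₂/Br⁻. E°cell = +0.59 V, n = 2.
log K = nE°cell / 0.0592 = (2)(+0.59) / 0.0592 = 19.9.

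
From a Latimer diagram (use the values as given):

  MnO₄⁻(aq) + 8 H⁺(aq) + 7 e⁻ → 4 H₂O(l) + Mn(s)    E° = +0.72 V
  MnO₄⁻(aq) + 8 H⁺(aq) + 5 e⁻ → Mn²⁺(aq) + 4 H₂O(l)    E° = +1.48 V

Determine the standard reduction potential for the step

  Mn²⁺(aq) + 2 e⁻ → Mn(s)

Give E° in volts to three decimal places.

Sequential free energies add, so n₃E°₃ = n₁E°₁ + n₂E°₂.
With n₃ = 7, and the known step contributing 5×(+1.48) V, the unknown satisfies 2·E° = 7×(+0.72) − 5×(+1.48) = -2.360.
E° = -2.360 / 2 = -1.180 V.

-1.180 V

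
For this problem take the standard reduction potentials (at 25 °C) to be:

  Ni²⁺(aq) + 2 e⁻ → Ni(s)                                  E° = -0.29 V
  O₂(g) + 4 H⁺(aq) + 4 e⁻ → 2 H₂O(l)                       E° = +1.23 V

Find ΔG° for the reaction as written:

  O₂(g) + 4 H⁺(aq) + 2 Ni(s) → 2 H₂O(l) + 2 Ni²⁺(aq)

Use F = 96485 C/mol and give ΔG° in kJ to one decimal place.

-586.6 kJ

As written, O₂/H₂O is reduced (cathode) and Ni²⁺/Ni is oxidised (anode), so E°cell = (+1.23) − (-0.29) = +1.52 V.
Balancing electrons gives n = 4.
ΔG° = −nFE° = −(4)(96485)(+1.52) = -586,629 J = -586.6 kJ.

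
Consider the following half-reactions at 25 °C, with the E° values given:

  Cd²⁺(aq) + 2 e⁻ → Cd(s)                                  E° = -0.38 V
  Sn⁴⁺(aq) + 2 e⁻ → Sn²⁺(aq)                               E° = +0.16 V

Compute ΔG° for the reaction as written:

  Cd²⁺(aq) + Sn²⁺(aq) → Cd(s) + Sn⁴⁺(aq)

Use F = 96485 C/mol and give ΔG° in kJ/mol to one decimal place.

+104.2 kJ/mol

As written, Cd²⁺/Cd is reduced (cathode) and Sn⁴⁺/Sn²⁺ is oxidised (anode), so E°cell = (-0.38) − (+0.16) = -0.54 V.
Balancing electrons gives n = 2.
ΔG° = −nFE° = −(2)(96485)(-0.54) = 104,204 J = +104.2 kJ/mol.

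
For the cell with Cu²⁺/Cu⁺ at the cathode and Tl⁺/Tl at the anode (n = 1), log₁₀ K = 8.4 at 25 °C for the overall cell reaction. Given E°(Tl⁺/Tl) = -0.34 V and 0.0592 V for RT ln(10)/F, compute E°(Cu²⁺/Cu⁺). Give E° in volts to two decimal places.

E°cell = (0.0592/n)·log K = (0.0592/1)(8.4) = +0.497 V.
Since Cu²⁺/Cu⁺ is the cathode and Tl⁺/Tl the anode, E°cell = E°(Cu²⁺/Cu⁺) − E°(Tl⁺/Tl).
So E°(Cu²⁺/Cu⁺) = E°cell + E°(Tl⁺/Tl) = +0.497 + (-0.34) = +0.16 V.

+0.16 V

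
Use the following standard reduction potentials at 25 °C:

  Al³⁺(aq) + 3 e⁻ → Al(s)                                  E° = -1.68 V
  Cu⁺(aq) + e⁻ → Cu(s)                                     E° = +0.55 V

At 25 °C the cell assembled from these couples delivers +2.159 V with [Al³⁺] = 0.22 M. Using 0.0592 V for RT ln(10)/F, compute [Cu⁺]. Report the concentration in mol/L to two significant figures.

Cu⁺/Cu is the cathode, Al³⁺/Al the anode: E°cell = +2.23 V, n = 3.
Overall reaction: 3 Cu⁺(aq) + Al(s) → 3 Cu(s) + Al³⁺(aq); Q = [Al³⁺]^1/[Cu⁺]^3.
From E = E° − (0.0592/n) log Q: log Q = (E° − E)·n/0.0592 = (+2.23 − (+2.159))·3/0.0592 = 3.5980.
So 3·log[Cu⁺] = 1·log(0.22) − log Q = -0.6576 − (3.5980) = -4.2556; log[Cu⁺] = -4.2556 / 3 = -1.4185; [Cu⁺] = 10^(-1.4185) ≈ 0.038 M.

0.038 M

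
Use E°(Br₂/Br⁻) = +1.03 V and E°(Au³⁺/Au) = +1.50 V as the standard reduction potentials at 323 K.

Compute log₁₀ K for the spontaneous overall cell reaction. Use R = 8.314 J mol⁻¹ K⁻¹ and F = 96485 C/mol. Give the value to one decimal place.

Cathode: Au³⁺/Au; anode: Br₂/Br⁻. E°cell = (+1.50) − (+1.03) = +0.47 V, with n = 6.
ΔG° = −nFE° = −RT ln K, so ln K = nFE°/(RT) = (6)(96485)(+0.47) / ((8.314)(323)) = 101.320.
log₁₀ K = 101.320 / ln 10 = 44.0.

44.0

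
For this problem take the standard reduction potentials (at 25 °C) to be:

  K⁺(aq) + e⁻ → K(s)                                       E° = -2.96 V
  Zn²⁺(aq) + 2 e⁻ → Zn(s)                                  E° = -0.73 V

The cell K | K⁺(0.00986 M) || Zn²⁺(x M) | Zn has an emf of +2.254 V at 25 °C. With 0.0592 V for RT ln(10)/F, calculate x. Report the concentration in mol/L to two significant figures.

Zn²⁺/Zn is the cathode, K⁺/K the anode: E°cell = +2.23 V, n = 2.
Overall reaction: Zn²⁺(aq) + 2 K(s) → Zn(s) + 2 K⁺(aq); Q = [K⁺]^2/[Zn²⁺]^1.
From E = E° − (0.0592/n) log Q: log Q = (E° − E)·n/0.0592 = (+2.23 − (+2.254))·2/0.0592 = -0.8108.
So 1·log[Zn²⁺] = 2·log(0.00986) − log Q = -4.0122 − (-0.8108) = -3.2014; [Zn²⁺] = 10^(-3.2014) ≈ 0.00063 M.

0.00063 M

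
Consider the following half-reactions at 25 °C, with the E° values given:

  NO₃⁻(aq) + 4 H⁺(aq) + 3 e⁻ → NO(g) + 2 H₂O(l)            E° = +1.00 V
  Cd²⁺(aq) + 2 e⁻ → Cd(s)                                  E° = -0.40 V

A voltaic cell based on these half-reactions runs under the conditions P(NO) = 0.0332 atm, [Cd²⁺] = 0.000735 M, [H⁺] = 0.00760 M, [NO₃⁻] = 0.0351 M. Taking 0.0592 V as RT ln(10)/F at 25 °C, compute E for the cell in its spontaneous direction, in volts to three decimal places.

NO₃⁻/NO is the cathode (higher E°), Cd²⁺/Cd the anode: E°cell = +1.00 − (-0.40) = +1.40 V, n = 6.
Overall: 2 NO₃⁻(aq) + 8 H⁺(aq) + 3 Cd(s) → 2 NO(g) + 4 H₂O(l) + 3 Cd²⁺(aq)
Q = P(NO)^2·[Cd²⁺]^3 / ([NO₃⁻]^2·[H⁺]^8); log Q = 7.504.
E = E° − (0.0592/n) log Q = +1.40 − (0.0592/6)(7.504) = +1.326 V.

+1.326 V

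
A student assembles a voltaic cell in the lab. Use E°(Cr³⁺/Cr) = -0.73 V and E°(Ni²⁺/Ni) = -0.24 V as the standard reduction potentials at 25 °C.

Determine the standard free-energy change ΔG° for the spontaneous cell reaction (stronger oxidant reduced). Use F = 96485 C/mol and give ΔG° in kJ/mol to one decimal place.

Ni²⁺/Ni (E° = -0.24 V) is the cathode; Cr³⁺/Cr (E° = -0.73 V) is the anode, so E°cell = +0.49 V.
Balancing electrons gives n = 6 (lcm of 2 and 3).
ΔG° = −nFE° = −(6)(96485)(+0.49) = -283,666 J = -283.7 kJ/mol.

-283.7 kJ/mol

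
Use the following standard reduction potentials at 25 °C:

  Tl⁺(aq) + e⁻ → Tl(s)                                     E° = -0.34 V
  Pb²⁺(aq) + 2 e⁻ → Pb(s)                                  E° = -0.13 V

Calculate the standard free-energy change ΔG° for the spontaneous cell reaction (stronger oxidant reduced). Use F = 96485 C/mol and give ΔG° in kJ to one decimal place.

-40.5 kJ

Pb²⁺/Pb (E° = -0.13 V) is the cathode; Tl⁺/Tl (E° = -0.34 V) is the anode, so E°cell = +0.21 V.
Balancing electrons gives n = 2 (lcm of 2 and 1).
ΔG° = −nFE° = −(2)(96485)(+0.21) = -40,524 J = -40.5 kJ.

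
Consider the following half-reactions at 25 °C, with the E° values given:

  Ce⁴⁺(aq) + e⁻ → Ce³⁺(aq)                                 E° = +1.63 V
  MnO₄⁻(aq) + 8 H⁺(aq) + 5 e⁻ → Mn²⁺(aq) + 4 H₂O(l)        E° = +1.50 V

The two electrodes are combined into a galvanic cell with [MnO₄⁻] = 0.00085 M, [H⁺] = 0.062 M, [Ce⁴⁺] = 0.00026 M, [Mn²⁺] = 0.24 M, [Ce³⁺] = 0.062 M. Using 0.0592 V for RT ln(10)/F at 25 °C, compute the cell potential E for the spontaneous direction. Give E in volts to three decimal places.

Ce⁴⁺/Ce³⁺ is the cathode (higher E°), MnO₄⁻/Mn²⁺ the anode: E°cell = +1.63 − (+1.50) = +0.13 V, n = 5.
Overall: 5 Ce⁴⁺(aq) + Mn²⁺(aq) + 4 H₂O(l) → 5 Ce³⁺(aq) + MnO₄⁻(aq) + 8 H⁺(aq)
Q = [Ce³⁺]^5·[MnO₄⁻]·[H⁺]^8 / ([Ce⁴⁺]^5·[Mn²⁺]); log Q = -0.225.
E = E° − (0.0592/n) log Q = +0.13 − (0.0592/5)(-0.225) = +0.133 V.

+0.133 V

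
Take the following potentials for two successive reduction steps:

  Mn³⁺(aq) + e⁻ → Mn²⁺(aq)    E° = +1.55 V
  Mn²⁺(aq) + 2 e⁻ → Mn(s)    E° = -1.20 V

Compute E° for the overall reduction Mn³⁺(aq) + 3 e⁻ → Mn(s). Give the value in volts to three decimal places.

Adding the free-energy changes (−nFE°) of the two steps gives −n₃FE°₃ = −n₁FE°₁ − n₂FE°₂.
E°₃ = (1×+1.55 + 2×-1.20) / 3 = (-0.850) / 3 = -0.283 V.
Simply averaging or adding the two E° values would be wrong; the electron-weighted sum is required.

-0.283 V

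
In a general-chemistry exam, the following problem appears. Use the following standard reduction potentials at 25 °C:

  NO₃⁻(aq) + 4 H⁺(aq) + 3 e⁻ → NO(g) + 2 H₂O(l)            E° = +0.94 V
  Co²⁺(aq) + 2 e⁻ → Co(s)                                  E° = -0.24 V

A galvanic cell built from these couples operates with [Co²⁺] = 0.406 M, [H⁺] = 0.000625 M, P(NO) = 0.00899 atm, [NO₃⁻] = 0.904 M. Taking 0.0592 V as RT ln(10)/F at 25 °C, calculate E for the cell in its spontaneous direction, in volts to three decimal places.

+0.978 V

NO₃⁻/NO is the cathode (higher E°), Co²⁺/Co the anode: E°cell = +0.94 − (-0.24) = +1.18 V, n = 6.
Overall: 2 NO₃⁻(aq) + 8 H⁺(aq) + 3 Co(s) → 2 NO(g) + 4 H₂O(l) + 3 Co²⁺(aq)
Q = P(NO)^2·[Co²⁺]^3 / ([NO₃⁻]^2·[H⁺]^8); log Q = 20.454.
E = E° − (0.0592/n) log Q = +1.18 − (0.0592/6)(20.454) = +0.978 V.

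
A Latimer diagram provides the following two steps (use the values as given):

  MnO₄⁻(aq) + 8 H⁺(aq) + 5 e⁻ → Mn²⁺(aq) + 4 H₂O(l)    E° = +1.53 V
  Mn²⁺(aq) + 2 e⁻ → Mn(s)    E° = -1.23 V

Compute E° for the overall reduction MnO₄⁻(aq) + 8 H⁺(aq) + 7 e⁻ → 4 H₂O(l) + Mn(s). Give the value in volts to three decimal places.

+0.741 V

Standard free energies of sequential steps add: ΔG°₃ = ΔG°₁ + ΔG°₂, so n₃E°₃ = n₁E°₁ + n₂E°₂.
E°₃ = (5×+1.53 + 2×-1.23) / 7 = (+5.190) / 7 = +0.741 V.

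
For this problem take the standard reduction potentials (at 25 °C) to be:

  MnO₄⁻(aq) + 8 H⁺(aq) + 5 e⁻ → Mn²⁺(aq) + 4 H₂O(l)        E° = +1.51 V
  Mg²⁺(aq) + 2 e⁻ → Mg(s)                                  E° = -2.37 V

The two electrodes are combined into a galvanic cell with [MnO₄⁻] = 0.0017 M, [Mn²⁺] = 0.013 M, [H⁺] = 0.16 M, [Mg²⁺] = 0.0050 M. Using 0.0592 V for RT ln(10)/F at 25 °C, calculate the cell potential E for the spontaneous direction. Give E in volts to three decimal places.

+3.862 V

MnO₄⁻/Mn²⁺ is the cathode (higher E°), Mg²⁺/Mg the anode: E°cell = +1.51 − (-2.37) = +3.88 V, n = 10.
Overall: 2 MnO₄⁻(aq) + 16 H⁺(aq) + 5 Mg(s) → 2 Mn²⁺(aq) + 8 H₂O(l) + 5 Mg²⁺(aq)
Q = [Mn²⁺]^2·[Mg²⁺]^5 / ([MnO₄⁻]^2·[H⁺]^16); log Q = 2.996.
E = E° − (0.0592/n) log Q = +3.88 − (0.0592/10)(2.996) = +3.862 V.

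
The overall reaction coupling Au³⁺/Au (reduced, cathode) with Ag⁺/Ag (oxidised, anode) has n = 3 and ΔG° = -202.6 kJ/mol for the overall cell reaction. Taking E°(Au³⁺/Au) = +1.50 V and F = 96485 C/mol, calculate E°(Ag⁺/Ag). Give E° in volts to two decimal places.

E°cell = −ΔG°/(nF) = −(-202.6×10³)/((3)(96485)) = +0.700 V.
Since Au³⁺/Au is the cathode and Ag⁺/Ag the anode, E°cell = E°(Au³⁺/Au) − E°(Ag⁺/Ag).
So E°(Ag⁺/Ag) = E°(Au³⁺/Au) − E°cell = (+1.50) − (+0.700) = +0.80 V.

+0.80 V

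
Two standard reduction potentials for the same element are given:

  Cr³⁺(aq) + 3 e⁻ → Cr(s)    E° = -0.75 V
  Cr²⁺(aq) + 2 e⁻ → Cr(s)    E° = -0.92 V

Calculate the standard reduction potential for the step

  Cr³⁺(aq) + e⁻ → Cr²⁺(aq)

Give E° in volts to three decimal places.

Sequential free energies add, so n₃E°₃ = n₁E°₁ + n₂E°₂.
With n₃ = 3, and the known step contributing 2×(-0.92) V, the unknown satisfies 1·E° = 3×(-0.75) − 2×(-0.92) = -0.410.
E° = -0.410 / 1 = -0.410 V.

-0.410 V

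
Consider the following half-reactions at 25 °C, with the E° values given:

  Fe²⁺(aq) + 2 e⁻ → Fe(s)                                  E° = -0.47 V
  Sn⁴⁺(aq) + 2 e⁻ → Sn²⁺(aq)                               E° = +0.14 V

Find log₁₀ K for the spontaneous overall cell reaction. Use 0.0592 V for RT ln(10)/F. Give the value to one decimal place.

20.6

Cathode: Sn⁴⁺/Sn²⁺; anode: Fe²⁺/Fe. E°cell = +0.61 V, n = 2.
log K = nE°cell / 0.0592 = (2)(+0.61) / 0.0592 = 20.6.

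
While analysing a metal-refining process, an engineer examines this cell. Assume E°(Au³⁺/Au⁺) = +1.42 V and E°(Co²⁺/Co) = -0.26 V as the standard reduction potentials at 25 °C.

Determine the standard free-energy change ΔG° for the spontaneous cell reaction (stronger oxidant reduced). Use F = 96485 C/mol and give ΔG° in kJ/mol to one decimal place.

Au³⁺/Au⁺ (E° = +1.42 V) is the cathode; Co²⁺/Co (E° = -0.26 V) is the anode, so E°cell = +1.68 V.
Balancing electrons gives n = 2 (lcm of 2 and 2).
ΔG° = −nFE° = −(2)(96485)(+1.68) = -324,190 J = -324.2 kJ/mol.

-324.2 kJ/mol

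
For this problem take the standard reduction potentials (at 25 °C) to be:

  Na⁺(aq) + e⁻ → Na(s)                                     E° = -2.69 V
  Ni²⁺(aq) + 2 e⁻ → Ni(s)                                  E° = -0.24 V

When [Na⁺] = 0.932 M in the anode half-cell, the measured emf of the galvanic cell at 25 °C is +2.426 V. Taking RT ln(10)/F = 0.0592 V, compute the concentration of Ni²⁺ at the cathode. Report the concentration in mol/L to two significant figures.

0.13 M

Ni²⁺/Ni is the cathode, Na⁺/Na the anode: E°cell = +2.45 V, n = 2.
Overall reaction: Ni²⁺(aq) + 2 Na(s) → Ni(s) + 2 Na⁺(aq); Q = [Na⁺]^2/[Ni²⁺]^1.
From E = E° − (0.0592/n) log Q: log Q = (E° − E)·n/0.0592 = (+2.45 − (+2.426))·2/0.0592 = 0.8108.
So 1·log[Ni²⁺] = 2·log(0.932) − log Q = -0.0612 − (0.8108) = -0.8720; [Ni²⁺] = 10^(-0.8720) ≈ 0.13 M.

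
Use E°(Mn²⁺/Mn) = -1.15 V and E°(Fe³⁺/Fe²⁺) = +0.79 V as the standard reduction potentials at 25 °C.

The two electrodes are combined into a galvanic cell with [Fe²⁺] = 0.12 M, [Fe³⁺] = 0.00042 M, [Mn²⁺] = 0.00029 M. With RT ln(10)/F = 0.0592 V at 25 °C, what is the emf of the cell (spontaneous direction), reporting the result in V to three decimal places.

+1.899 V

Fe³⁺/Fe²⁺ is the cathode (higher E°), Mn²⁺/Mn the anode: E°cell = +0.79 − (-1.15) = +1.94 V, n = 2.
Overall: 2 Fe³⁺(aq) + Mn(s) → 2 Fe²⁺(aq) + Mn²⁺(aq)
Q = [Fe²⁺]^2·[Mn²⁺] / ([Fe³⁺]^2); log Q = 1.374.
E = E° − (0.0592/n) log Q = +1.94 − (0.0592/2)(1.374) = +1.899 V.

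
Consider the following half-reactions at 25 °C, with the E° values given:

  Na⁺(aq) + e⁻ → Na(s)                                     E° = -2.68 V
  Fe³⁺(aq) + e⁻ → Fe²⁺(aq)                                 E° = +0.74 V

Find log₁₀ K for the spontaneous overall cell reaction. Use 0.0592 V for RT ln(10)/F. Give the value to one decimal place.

Cathode: Fe³⁺/Fe²⁺; anode: Na⁺/Na. E°cell = +3.42 V, n = 1.
log K = nE°cell / 0.0592 = (1)(+3.42) / 0.0592 = 57.8.

57.8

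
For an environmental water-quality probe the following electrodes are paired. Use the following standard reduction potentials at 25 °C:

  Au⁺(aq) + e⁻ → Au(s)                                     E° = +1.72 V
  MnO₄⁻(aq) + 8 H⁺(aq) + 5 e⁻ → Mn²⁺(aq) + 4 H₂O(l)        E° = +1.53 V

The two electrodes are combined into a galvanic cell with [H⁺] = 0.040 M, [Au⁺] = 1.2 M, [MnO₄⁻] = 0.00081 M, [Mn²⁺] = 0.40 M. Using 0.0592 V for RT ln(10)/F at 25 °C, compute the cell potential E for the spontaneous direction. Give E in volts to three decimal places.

Au⁺/Au is the cathode (higher E°), MnO₄⁻/Mn²⁺ the anode: E°cell = +1.72 − (+1.53) = +0.19 V, n = 5.
Overall: 5 Au⁺(aq) + Mn²⁺(aq) + 4 H₂O(l) → 5 Au(s) + MnO₄⁻(aq) + 8 H⁺(aq)
Q = [MnO₄⁻]·[H⁺]^8 / ([Au⁺]^5·[Mn²⁺]); log Q = -14.273.
E = E° − (0.0592/n) log Q = +0.19 − (0.0592/5)(-14.273) = +0.359 V.

+0.359 V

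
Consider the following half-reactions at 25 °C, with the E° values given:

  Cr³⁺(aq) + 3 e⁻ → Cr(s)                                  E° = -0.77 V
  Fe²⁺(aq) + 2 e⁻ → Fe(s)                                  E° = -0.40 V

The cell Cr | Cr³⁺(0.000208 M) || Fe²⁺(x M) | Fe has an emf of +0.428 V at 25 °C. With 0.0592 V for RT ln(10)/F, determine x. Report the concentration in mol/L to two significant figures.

Fe²⁺/Fe is the cathode, Cr³⁺/Cr the anode: E°cell = +0.37 V, n = 6.
Overall reaction: 3 Fe²⁺(aq) + 2 Cr(s) → 3 Fe(s) + 2 Cr³⁺(aq); Q = [Cr³⁺]^2/[Fe²⁺]^3.
From E = E° − (0.0592/n) log Q: log Q = (E° − E)·n/0.0592 = (+0.37 − (+0.428))·6/0.0592 = -5.8784.
So 3·log[Fe²⁺] = 2·log(0.000208) − log Q = -7.3639 − (-5.8784) = -1.4855; log[Fe²⁺] = -1.4855 / 3 = -0.4952; [Fe²⁺] = 10^(-0.4952) ≈ 0.32 M.

0.32 M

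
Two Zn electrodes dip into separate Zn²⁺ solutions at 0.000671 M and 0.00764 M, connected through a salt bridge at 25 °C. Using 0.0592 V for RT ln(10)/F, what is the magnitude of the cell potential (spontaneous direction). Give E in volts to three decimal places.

For a concentration cell E°cell = 0. The 0.00764 M side is the cathode (reduction is favoured where [Zn²⁺] is higher).
With n = 2, E = −(0.0592/2) log([Zn²⁺]ₐₙ/[Zn²⁺]꜀ₐₜ) = −(0.0592/2) log(0.000671/0.00764) = −(0.0592/2)(-1.056) = +0.031 V.

+0.031 V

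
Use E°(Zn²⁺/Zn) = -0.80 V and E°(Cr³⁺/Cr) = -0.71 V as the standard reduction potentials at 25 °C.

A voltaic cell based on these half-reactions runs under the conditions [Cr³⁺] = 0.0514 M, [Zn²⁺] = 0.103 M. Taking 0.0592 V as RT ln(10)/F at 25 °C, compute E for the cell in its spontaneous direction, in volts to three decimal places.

Cr³⁺/Cr is the cathode (higher E°), Zn²⁺/Zn the anode: E°cell = -0.71 − (-0.80) = +0.09 V, n = 6.
Overall: 2 Cr³⁺(aq) + 3 Zn(s) → 2 Cr(s) + 3 Zn²⁺(aq)
Q = [Zn²⁺]^3 / ([Cr³⁺]^2); log Q = -0.383.
E = E° − (0.0592/n) log Q = +0.09 − (0.0592/6)(-0.383) = +0.094 V.

+0.094 V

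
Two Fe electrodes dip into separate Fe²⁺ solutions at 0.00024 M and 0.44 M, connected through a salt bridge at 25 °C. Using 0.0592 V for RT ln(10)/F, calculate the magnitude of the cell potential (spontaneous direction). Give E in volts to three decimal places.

For a concentration cell E°cell = 0. The 0.44 M side is the cathode (reduction is favoured where [Fe²⁺] is higher).
With n = 2, E = −(0.0592/2) log([Fe²⁺]ₐₙ/[Fe²⁺]꜀ₐₜ) = −(0.0592/2) log(0.00024/0.44) = −(0.0592/2)(-3.263) = +0.097 V.

+0.097 V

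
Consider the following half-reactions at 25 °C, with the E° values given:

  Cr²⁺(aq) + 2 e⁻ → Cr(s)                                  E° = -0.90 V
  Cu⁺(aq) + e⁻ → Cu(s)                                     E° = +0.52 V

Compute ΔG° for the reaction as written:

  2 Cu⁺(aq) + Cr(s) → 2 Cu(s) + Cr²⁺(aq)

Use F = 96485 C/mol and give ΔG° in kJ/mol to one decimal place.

As written, Cu⁺/Cu is reduced (cathode) and Cr²⁺/Cr is oxidised (anode), so E°cell = (+0.52) − (-0.90) = +1.42 V.
Balancing electrons gives n = 2.
ΔG° = −nFE° = −(2)(96485)(+1.42) = -274,017 J = -274.0 kJ/mol.

-274.0 kJ/mol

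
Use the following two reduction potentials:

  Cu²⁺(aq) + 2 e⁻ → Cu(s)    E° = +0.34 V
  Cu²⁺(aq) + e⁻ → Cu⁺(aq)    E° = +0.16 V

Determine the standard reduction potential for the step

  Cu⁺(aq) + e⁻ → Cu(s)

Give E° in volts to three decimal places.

+0.520 V

Sequential free energies add, so n₃E°₃ = n₁E°₁ + n₂E°₂.
With n₃ = 2, and the known step contributing 1×(+0.16) V, the unknown satisfies 1·E° = 2×(+0.34) − 1×(+0.16) = +0.520.
E° = +0.520 / 1 = +0.520 V.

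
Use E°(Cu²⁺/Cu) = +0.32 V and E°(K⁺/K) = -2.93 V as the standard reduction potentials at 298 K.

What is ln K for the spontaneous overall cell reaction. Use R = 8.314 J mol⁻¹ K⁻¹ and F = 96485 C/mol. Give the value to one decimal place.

253.1

Cathode: Cu²⁺/Cu; anode: K⁺/K. E°cell = (+0.32) − (-2.93) = +3.25 V, with n = 2.
ΔG° = −nFE° = −RT ln K, so ln K = nFE°/(RT) = (2)(96485)(+3.25) / ((8.314)(298)) = 253.132.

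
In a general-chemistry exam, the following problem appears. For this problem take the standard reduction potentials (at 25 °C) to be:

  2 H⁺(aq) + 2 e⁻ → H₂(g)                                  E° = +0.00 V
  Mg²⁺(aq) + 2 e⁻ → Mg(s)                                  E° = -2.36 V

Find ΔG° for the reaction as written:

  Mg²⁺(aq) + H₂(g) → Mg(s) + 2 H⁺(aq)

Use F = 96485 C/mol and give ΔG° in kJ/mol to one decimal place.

+455.4 kJ/mol

As written, Mg²⁺/Mg is reduced (cathode) and H⁺/H₂ is oxidised (anode), so E°cell = (-2.36) − (+0.00) = -2.36 V.
Balancing electrons gives n = 2.
ΔG° = −nFE° = −(2)(96485)(-2.36) = 455,409 J = +455.4 kJ/mol.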